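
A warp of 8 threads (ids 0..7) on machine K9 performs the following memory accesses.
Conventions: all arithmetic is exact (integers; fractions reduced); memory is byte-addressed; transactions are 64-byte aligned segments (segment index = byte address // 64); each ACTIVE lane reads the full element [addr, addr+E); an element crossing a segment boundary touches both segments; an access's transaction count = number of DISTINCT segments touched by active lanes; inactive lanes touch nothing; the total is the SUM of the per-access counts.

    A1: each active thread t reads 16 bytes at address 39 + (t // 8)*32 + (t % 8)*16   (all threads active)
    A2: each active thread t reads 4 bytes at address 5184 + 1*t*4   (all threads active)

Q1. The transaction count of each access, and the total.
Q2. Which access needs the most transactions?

A1: 3 transactions
A2: 1 transaction

Answer: 3,1; total 4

Answer: A1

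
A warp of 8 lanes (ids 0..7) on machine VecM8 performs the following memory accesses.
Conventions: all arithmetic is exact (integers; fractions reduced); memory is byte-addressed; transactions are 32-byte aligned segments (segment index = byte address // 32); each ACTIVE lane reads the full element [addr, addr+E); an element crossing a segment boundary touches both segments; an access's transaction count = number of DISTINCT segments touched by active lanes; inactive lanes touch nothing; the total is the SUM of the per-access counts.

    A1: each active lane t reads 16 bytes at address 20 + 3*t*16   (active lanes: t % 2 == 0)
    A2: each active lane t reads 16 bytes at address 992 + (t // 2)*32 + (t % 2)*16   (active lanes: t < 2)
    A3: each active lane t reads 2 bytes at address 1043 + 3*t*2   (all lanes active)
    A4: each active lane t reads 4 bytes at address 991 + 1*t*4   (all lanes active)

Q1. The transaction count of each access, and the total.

A1: 8 transactions
A2: 1 transaction
A3: 2 transactions
A4: 2 transactions

Answer: 8,1,2,2; total 13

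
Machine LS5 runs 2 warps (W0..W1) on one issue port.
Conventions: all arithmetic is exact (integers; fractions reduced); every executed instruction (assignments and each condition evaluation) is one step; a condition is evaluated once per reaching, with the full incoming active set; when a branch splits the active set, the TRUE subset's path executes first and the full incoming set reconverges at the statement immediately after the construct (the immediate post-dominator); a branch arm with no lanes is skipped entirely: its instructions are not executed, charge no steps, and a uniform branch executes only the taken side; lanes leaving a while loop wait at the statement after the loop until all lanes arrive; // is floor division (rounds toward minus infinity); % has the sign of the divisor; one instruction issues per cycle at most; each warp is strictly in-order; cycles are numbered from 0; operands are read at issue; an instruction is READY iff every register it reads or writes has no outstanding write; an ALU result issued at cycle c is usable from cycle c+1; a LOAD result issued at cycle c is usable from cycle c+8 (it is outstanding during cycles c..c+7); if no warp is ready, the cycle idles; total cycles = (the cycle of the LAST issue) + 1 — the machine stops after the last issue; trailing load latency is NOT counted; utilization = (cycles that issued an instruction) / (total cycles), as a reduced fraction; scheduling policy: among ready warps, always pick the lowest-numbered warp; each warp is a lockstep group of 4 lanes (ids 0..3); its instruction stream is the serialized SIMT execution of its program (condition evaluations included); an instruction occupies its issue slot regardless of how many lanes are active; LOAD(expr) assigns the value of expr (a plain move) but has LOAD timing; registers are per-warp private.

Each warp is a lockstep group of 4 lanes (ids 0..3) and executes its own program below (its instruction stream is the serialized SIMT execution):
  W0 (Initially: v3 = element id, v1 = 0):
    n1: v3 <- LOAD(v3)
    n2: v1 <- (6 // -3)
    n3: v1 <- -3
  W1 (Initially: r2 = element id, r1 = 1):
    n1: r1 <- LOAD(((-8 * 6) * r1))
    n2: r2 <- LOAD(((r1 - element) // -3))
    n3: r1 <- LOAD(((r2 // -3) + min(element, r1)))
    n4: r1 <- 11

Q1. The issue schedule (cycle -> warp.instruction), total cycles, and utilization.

cycle 0: W0.I0
cycle 1: W0.I1
cycle 2: W0.I2
cycle 3: W1.I0
cycle 4: idle
cycle 5: idle
cycle 6: idle
cycle 7: idle
cycle 8: idle
cycle 9: idle
cycle 10: idle
cycle 11: W1.I1
cycle 12: idle
cycle 13: idle
cycle 14: idle
cycle 15: idle
cycle 16: idle
cycle 17: idle
cycle 18: idle
cycle 19: W1.I2
cycle 20: idle
cycle 21: idle
cycle 22: idle
cycle 23: idle
cycle 24: idle
cycle 25: idle
cycle 26: idle
cycle 27: W1.I3

Answer: 28 cycles, utilization 1/4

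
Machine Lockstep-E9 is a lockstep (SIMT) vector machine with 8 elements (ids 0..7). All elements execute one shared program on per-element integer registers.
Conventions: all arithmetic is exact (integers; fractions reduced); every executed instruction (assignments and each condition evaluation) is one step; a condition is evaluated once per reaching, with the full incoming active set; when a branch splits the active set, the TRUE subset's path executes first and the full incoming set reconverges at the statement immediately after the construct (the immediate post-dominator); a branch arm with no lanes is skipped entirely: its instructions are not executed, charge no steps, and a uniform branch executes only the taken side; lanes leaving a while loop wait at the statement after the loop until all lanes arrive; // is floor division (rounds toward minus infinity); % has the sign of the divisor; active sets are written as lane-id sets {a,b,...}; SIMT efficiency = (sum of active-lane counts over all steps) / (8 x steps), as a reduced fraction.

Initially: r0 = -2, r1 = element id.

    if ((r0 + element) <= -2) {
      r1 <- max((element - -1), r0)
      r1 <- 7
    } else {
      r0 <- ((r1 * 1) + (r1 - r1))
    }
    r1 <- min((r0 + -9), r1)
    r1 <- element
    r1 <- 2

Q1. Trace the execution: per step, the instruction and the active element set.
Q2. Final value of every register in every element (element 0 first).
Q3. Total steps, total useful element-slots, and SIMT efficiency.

step 0: eval ((r0 + element) <= -2)  {0,1,2,3,4,5,6,7}
step 1: r1 <- max((element - -1), r0) {0}
step 2: r1 <- 7                      {0}
step 3: r0 <- ((r1 * 1) + (r1 - r1)) {1,2,3,4,5,6,7}
step 4: r1 <- min((r0 + -9), r1)     {0,1,2,3,4,5,6,7}
step 5: r1 <- element                {0,1,2,3,4,5,6,7}
step 6: r1 <- 2                      {0,1,2,3,4,5,6,7}

Answer: 7 steps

r0: -2,1,2,3,4,5,6,7
r1: 2,2,2,2,2,2,2,2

steps = 7; useful = 41; efficiency = 41/56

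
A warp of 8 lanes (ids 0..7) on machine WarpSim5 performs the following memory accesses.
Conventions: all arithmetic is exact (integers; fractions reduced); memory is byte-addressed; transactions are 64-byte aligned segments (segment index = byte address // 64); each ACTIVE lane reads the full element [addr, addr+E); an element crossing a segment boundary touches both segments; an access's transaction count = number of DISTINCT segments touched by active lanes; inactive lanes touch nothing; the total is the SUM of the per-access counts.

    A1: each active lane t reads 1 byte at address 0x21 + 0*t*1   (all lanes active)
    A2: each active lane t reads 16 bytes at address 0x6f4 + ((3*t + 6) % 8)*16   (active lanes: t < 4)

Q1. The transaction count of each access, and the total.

A1: 1 transaction
A2: 2 transactions

Answer: 1,2; total 3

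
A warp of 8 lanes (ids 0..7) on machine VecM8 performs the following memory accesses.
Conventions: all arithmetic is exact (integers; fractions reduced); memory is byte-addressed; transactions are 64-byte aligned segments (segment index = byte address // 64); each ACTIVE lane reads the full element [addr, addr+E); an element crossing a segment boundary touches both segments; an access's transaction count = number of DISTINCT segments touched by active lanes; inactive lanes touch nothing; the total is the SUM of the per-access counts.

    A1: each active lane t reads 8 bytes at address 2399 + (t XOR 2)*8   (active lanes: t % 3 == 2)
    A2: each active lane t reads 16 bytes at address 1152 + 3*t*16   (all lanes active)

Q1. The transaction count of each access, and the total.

A1: 2 transactions
A2: 6 transactions

Answer: 2,6; total 8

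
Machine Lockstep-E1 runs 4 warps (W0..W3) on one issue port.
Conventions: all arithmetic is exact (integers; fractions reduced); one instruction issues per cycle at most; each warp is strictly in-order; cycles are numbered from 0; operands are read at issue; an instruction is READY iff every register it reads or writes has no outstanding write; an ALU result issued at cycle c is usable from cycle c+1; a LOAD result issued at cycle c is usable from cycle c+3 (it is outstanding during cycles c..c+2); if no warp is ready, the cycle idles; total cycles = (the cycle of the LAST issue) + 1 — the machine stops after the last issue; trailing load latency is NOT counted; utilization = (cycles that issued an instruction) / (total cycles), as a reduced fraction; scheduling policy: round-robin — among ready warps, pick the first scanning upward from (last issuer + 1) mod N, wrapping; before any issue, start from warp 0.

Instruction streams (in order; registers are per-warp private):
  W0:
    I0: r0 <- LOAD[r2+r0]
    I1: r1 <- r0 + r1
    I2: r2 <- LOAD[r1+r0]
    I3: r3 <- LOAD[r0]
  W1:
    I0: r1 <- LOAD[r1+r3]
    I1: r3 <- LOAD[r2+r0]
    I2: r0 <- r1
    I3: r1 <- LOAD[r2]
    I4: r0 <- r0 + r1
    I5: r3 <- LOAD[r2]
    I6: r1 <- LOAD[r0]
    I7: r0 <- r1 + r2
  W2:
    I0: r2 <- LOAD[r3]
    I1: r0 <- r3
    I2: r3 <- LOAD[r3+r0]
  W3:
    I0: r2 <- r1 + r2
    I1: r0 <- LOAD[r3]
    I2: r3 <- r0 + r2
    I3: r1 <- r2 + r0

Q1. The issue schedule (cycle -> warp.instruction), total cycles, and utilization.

cycle 0: W0.I0
cycle 1: W1.I0
cycle 2: W2.I0
cycle 3: W3.I0
cycle 4: W0.I1
cycle 5: W1.I1
cycle 6: W2.I1
cycle 7: W3.I1
cycle 8: W0.I2
cycle 9: W1.I2
cycle 10: W2.I2
cycle 11: W3.I2
cycle 12: W0.I3
cycle 13: W1.I3
cycle 14: W3.I3
cycle 15: idle
cycle 16: W1.I4
cycle 17: W1.I5
cycle 18: W1.I6
cycle 19: idle
cycle 20: idle
cycle 21: W1.I7

Answer: 22 cycles, utilization 19/22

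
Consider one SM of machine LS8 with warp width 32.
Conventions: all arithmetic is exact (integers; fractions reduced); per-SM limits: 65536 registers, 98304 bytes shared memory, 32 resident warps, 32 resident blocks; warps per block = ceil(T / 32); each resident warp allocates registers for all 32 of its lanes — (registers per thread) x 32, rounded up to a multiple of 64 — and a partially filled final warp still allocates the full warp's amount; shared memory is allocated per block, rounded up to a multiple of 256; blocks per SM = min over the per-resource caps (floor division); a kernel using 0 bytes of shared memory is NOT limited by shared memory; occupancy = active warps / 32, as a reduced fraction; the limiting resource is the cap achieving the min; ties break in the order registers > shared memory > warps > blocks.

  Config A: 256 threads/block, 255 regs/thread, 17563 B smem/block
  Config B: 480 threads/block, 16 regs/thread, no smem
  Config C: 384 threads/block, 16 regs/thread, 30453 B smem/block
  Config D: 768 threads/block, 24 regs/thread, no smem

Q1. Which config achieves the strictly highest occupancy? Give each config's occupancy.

occupancies: A 1/4, B 15/16, C 3/4, D 3/4

Answer: B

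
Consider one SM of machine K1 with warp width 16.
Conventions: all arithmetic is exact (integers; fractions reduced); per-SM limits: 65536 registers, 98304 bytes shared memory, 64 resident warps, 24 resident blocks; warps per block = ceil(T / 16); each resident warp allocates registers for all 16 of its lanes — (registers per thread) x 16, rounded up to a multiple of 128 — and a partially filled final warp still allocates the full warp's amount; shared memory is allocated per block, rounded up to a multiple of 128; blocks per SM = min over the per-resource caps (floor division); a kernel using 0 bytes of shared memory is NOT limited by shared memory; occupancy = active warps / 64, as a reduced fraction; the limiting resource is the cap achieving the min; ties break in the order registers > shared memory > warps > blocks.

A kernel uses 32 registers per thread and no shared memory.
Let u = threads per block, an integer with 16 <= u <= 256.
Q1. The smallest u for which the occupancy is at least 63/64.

Answer: u = 33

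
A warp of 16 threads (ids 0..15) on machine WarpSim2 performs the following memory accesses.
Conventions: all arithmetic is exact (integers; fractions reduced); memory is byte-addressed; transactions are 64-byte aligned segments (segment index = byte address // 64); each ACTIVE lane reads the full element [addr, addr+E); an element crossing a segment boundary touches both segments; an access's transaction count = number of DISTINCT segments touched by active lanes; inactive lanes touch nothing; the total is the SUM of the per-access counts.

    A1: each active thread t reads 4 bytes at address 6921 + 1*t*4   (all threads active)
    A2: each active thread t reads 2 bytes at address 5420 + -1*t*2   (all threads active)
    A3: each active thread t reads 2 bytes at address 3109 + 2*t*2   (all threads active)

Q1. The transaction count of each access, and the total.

A1: 2 transactions
A2: 1 transaction
A3: 2 transactions

Answer: 2,1,2; total 5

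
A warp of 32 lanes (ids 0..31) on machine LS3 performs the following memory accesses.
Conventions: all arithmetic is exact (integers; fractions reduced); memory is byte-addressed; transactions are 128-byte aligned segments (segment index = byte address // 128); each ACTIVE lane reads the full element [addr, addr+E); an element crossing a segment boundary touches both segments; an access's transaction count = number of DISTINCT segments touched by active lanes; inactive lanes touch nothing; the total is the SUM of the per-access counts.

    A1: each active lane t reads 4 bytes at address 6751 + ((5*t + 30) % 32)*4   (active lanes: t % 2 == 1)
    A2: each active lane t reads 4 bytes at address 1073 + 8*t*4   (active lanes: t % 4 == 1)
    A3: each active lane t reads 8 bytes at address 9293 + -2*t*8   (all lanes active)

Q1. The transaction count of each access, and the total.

A1: 2 transactions
A2: 8 transactions
A3: 5 transactions

Answer: 2,8,5; total 15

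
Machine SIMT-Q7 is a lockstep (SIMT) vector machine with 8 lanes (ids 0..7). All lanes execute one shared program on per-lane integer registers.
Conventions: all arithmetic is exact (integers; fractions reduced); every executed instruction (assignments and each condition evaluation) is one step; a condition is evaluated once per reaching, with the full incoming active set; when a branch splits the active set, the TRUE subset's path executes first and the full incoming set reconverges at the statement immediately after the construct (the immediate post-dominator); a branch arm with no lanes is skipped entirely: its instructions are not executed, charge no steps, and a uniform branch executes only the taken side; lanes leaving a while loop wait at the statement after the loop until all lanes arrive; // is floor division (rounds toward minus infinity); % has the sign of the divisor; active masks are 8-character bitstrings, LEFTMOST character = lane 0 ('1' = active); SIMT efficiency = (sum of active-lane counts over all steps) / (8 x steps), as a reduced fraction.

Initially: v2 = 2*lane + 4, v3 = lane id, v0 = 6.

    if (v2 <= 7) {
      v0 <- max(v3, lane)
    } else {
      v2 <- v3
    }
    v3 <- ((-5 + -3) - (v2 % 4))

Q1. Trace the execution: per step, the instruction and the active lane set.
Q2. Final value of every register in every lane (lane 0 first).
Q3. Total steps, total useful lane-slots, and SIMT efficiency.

step 0: eval (v2 <= 7)               11111111
step 1: v0 <- max(v3, lane)          11000000
step 2: v2 <- v3                     00111111
step 3: v3 <- ((-5 + -3) - (v2 % 4)) 11111111

Answer: 4 steps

v2: 4,6,2,3,4,5,6,7
v3: -8,-10,-10,-11,-8,-9,-10,-11
v0: 0,1,6,6,6,6,6,6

steps = 4; useful = 24; efficiency = 24/32 = 3/4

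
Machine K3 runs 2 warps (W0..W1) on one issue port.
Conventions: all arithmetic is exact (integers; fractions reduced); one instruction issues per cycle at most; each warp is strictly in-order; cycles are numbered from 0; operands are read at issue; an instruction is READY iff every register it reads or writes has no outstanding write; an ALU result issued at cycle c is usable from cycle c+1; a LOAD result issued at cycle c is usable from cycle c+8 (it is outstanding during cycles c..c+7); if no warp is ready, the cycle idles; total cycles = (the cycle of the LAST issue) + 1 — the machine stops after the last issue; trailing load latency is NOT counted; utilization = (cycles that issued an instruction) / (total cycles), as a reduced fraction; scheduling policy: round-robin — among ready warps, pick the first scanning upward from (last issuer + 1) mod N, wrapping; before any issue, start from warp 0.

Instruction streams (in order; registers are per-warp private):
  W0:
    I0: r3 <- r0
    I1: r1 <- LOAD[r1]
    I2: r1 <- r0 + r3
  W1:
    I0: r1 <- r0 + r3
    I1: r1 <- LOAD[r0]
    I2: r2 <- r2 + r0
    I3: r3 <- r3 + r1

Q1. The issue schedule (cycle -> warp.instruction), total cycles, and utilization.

cycle 0: W0.I0
cycle 1: W1.I0
cycle 2: W0.I1
cycle 3: W1.I1
cycle 4: W1.I2
cycle 5: idle
cycle 6: idle
cycle 7: idle
cycle 8: idle
cycle 9: idle
cycle 10: W0.I2
cycle 11: W1.I3

Answer: 12 cycles, utilization 7/12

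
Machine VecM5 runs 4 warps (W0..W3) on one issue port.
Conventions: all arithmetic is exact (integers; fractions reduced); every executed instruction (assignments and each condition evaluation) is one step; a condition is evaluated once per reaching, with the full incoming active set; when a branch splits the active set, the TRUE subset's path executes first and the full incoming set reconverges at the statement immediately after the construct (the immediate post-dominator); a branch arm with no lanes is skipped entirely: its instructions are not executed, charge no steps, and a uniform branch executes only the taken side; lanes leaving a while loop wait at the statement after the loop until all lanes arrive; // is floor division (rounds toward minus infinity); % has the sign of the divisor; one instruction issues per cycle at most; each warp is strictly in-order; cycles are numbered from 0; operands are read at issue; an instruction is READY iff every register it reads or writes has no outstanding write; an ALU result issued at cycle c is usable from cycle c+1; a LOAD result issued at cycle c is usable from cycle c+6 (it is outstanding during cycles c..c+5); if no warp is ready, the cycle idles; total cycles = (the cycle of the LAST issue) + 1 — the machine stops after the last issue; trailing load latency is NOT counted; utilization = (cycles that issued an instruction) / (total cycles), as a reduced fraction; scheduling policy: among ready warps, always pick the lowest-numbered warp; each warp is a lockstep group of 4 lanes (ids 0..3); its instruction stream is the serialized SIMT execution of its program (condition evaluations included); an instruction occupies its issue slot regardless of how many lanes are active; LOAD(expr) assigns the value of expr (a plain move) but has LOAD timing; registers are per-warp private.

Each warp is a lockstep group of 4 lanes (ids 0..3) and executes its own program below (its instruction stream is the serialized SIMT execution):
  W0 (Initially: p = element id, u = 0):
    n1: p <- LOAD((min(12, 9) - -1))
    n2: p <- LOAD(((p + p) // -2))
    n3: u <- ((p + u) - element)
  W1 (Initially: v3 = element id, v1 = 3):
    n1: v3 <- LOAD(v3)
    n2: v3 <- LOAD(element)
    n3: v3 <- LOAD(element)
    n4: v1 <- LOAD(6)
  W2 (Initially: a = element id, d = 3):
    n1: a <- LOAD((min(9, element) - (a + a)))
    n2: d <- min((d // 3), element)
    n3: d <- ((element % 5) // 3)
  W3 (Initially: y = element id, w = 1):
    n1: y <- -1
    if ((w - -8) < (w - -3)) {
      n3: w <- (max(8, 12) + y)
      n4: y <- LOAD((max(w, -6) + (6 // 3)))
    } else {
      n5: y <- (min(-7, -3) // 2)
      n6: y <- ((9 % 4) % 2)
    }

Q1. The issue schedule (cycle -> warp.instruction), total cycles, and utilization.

cycle 0: W0.I0
cycle 1: W1.I0
cycle 2: W2.I0
cycle 3: W2.I1
cycle 4: W2.I2
cycle 5: W3.I0
cycle 6: W0.I1
cycle 7: W1.I1
cycle 8: W3.I1
cycle 9: W3.I2
cycle 10: W3.I3
cycle 11: idle
cycle 12: W0.I2
cycle 13: W1.I2
cycle 14: W1.I3

Answer: 15 cycles, utilization 14/15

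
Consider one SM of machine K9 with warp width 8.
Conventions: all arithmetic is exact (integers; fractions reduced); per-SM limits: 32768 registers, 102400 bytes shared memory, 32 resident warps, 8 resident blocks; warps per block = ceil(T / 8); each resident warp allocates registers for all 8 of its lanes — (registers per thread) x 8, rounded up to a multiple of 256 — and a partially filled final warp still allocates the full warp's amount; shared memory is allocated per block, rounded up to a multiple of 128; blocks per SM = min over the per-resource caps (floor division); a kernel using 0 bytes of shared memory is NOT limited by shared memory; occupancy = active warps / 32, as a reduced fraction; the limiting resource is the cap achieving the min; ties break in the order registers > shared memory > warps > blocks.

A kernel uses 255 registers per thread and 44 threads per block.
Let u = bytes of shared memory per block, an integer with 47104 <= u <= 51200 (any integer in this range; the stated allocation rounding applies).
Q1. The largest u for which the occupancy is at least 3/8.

Answer: u = 51200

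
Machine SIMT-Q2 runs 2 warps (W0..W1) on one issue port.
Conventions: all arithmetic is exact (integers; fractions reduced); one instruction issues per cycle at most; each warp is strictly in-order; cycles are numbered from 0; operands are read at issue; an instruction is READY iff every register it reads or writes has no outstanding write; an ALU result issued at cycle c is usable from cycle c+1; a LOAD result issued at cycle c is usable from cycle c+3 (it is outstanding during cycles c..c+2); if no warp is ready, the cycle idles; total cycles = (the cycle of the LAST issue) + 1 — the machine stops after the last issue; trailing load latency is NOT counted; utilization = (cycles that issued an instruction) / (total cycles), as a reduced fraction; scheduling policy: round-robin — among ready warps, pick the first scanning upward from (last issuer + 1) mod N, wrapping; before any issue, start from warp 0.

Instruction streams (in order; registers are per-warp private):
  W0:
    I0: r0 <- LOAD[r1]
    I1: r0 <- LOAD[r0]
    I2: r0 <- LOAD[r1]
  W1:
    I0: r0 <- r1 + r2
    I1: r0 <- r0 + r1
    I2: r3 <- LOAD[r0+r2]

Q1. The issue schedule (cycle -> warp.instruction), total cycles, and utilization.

cycle 0: W0.I0
cycle 1: W1.I0
cycle 2: W1.I1
cycle 3: W0.I1
cycle 4: W1.I2
cycle 5: idle
cycle 6: W0.I2

Answer: 7 cycles, utilization 6/7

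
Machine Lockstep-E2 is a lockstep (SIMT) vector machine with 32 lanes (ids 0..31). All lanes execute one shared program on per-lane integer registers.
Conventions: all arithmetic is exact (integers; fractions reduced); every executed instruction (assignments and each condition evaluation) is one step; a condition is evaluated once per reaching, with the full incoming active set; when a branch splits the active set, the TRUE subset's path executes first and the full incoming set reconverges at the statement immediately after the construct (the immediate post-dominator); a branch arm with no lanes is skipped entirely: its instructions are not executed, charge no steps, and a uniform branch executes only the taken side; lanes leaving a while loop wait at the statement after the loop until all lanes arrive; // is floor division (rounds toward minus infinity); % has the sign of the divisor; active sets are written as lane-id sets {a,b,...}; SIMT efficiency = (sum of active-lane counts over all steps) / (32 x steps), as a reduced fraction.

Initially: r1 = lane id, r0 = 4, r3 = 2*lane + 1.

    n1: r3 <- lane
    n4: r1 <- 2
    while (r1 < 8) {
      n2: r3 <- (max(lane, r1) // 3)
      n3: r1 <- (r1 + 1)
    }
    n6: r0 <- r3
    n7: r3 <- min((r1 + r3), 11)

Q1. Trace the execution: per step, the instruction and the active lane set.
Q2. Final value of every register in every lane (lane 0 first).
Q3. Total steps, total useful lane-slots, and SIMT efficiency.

step 0: r3 <- lane                   {0,1,2,3,4,5,6,7,8,9,10,11,12,13,14,15,16,17,18,19,20,21,22,23,24,25,26,27,28,29,30,31}
step 1: r1 <- 2                      {0,1,2,3,4,5,6,7,8,9,10,11,12,13,14,15,16,17,18,19,20,21,22,23,24,25,26,27,28,29,30,31}
step 2: eval (r1 < 8)                {0,1,2,3,4,5,6,7,8,9,10,11,12,13,14,15,16,17,18,19,20,21,22,23,24,25,26,27,28,29,30,31}
step 3: r3 <- (max(lane, r1) // 3)   {0,1,2,3,4,5,6,7,8,9,10,11,12,13,14,15,16,17,18,19,20,21,22,23,24,25,26,27,28,29,30,31}
step 4: r1 <- (r1 + 1)               {0,1,2,3,4,5,6,7,8,9,10,11,12,13,14,15,16,17,18,19,20,21,22,23,24,25,26,27,28,29,30,31}
step 5: eval (r1 < 8)                {0,1,2,3,4,5,6,7,8,9,10,11,12,13,14,15,16,17,18,19,20,21,22,23,24,25,26,27,28,29,30,31}
step 6: r3 <- (max(lane, r1) // 3)   {0,1,2,3,4,5,6,7,8,9,10,11,12,13,14,15,16,17,18,19,20,21,22,23,24,25,26,27,28,29,30,31}
step 7: r1 <- (r1 + 1)               {0,1,2,3,4,5,6,7,8,9,10,11,12,13,14,15,16,17,18,19,20,21,22,23,24,25,26,27,28,29,30,31}
step 8: eval (r1 < 8)                {0,1,2,3,4,5,6,7,8,9,10,11,12,13,14,15,16,17,18,19,20,21,22,23,24,25,26,27,28,29,30,31}
step 9: r3 <- (max(lane, r1) // 3)   {0,1,2,3,4,5,6,7,8,9,10,11,12,13,14,15,16,17,18,19,20,21,22,23,24,25,26,27,28,29,30,31}
step 10: r1 <- (r1 + 1)               {0,1,2,3,4,5,6,7,8,9,10,11,12,13,14,15,16,17,18,19,20,21,22,23,24,25,26,27,28,29,30,31}
step 11: eval (r1 < 8)                {0,1,2,3,4,5,6,7,8,9,10,11,12,13,14,15,16,17,18,19,20,21,22,23,24,25,26,27,28,29,30,31}
step 12: r3 <- (max(lane, r1) // 3)   {0,1,2,3,4,5,6,7,8,9,10,11,12,13,14,15,16,17,18,19,20,21,22,23,24,25,26,27,28,29,30,31}
step 13: r1 <- (r1 + 1)               {0,1,2,3,4,5,6,7,8,9,10,11,12,13,14,15,16,17,18,19,20,21,22,23,24,25,26,27,28,29,30,31}
step 14: eval (r1 < 8)                {0,1,2,3,4,5,6,7,8,9,10,11,12,13,14,15,16,17,18,19,20,21,22,23,24,25,26,27,28,29,30,31}
step 15: r3 <- (max(lane, r1) // 3)   {0,1,2,3,4,5,6,7,8,9,10,11,12,13,14,15,16,17,18,19,20,21,22,23,24,25,26,27,28,29,30,31}
step 16: r1 <- (r1 + 1)               {0,1,2,3,4,5,6,7,8,9,10,11,12,13,14,15,16,17,18,19,20,21,22,23,24,25,26,27,28,29,30,31}
step 17: eval (r1 < 8)                {0,1,2,3,4,5,6,7,8,9,10,11,12,13,14,15,16,17,18,19,20,21,22,23,24,25,26,27,28,29,30,31}
step 18: r3 <- (max(lane, r1) // 3)   {0,1,2,3,4,5,6,7,8,9,10,11,12,13,14,15,16,17,18,19,20,21,22,23,24,25,26,27,28,29,30,31}
step 19: r1 <- (r1 + 1)               {0,1,2,3,4,5,6,7,8,9,10,11,12,13,14,15,16,17,18,19,20,21,22,23,24,25,26,27,28,29,30,31}
step 20: eval (r1 < 8)                {0,1,2,3,4,5,6,7,8,9,10,11,12,13,14,15,16,17,18,19,20,21,22,23,24,25,26,27,28,29,30,31}
step 21: r0 <- r3                     {0,1,2,3,4,5,6,7,8,9,10,11,12,13,14,15,16,17,18,19,20,21,22,23,24,25,26,27,28,29,30,31}
step 22: r3 <- min((r1 + r3), 11)     {0,1,2,3,4,5,6,7,8,9,10,11,12,13,14,15,16,17,18,19,20,21,22,23,24,25,26,27,28,29,30,31}

Answer: 23 steps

r1: 8,8,8,8,8,8,8,8,8,8,8,8,8,8,8,8,8,8,8,8,8,8,8,8,8,8,8,8,8,8,8,8
r0: 2,2,2,2,2,2,2,2,2,3,3,3,4,4,4,5,5,5,6,6,6,7,7,7,8,8,8,9,9,9,10,10
r3: 10,10,10,10,10,10,10,10,10,11,11,11,11,11,11,11,11,11,11,11,11,11,11,11,11,11,11,11,11,11,11,11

steps = 23; useful = 736; efficiency = 736/736 = 1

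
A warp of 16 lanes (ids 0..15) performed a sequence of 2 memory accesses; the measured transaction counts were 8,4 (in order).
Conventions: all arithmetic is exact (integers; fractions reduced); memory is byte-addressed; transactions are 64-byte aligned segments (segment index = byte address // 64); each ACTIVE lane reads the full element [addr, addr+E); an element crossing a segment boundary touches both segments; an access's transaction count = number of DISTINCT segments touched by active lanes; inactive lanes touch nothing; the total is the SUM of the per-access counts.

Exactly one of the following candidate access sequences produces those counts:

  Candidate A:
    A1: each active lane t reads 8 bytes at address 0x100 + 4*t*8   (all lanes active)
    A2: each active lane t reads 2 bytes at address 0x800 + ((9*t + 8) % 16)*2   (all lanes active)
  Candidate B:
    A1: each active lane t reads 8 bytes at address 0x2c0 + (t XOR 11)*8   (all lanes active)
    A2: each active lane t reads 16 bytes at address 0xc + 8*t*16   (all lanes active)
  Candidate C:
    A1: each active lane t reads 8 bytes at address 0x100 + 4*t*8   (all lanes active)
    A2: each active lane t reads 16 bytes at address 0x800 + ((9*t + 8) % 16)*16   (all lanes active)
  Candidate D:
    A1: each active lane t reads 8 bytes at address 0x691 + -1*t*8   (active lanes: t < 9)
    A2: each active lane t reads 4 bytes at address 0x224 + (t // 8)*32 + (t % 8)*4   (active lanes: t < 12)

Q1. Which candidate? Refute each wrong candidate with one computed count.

A: A2 gives 1 transaction, not 4
B: A1 gives 2 transactions, not 8
D: A1 gives 2 transactions, not 8
C: all counts match (8,4)

Answer: C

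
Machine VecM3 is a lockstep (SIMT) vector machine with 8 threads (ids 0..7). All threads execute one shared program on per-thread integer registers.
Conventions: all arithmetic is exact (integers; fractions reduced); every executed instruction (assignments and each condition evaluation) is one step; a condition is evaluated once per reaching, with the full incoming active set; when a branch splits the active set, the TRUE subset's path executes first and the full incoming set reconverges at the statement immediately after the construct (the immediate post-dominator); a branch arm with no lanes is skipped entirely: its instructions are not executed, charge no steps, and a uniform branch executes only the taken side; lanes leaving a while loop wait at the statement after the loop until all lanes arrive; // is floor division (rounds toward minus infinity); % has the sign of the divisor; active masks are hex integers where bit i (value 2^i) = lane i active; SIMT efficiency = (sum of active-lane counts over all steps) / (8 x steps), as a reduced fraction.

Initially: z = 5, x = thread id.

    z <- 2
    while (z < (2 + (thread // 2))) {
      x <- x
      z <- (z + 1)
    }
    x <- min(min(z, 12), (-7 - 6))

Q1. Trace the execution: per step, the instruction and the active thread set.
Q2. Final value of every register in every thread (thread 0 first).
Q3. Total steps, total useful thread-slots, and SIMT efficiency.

step 0: z <- 2                       0xff
step 1: eval (z < (2 + (thread // 2))) 0xff
step 2: x <- x                       0xfc
step 3: z <- (z + 1)                 0xfc
step 4: eval (z < (2 + (thread // 2))) 0xfc
step 5: x <- x                       0xf0
step 6: z <- (z + 1)                 0xf0
step 7: eval (z < (2 + (thread // 2))) 0xf0
step 8: x <- x                       0xc0
step 9: z <- (z + 1)                 0xc0
step 10: eval (z < (2 + (thread // 2))) 0xc0
step 11: x <- min(min(z, 12), (-7 - 6)) 0xff

Answer: 12 steps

z: 2,2,3,3,4,4,5,5
x: -13,-13,-13,-13,-13,-13,-13,-13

steps = 12; useful = 60; efficiency = 60/96 = 5/8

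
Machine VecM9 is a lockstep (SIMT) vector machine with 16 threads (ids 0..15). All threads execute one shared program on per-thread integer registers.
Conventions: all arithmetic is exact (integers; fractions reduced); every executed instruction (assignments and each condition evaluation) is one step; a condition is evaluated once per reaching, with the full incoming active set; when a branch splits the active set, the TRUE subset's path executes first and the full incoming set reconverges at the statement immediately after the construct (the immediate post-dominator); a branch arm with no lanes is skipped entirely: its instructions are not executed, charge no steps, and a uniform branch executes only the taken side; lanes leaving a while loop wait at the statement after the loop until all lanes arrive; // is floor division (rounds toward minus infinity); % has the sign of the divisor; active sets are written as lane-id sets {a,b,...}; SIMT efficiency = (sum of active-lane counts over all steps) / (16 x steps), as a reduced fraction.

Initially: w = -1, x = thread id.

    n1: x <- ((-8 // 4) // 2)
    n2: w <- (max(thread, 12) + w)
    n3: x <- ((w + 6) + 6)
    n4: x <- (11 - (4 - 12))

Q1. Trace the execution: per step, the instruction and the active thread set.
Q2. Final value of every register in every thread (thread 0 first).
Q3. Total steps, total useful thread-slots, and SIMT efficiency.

step 0: x <- ((-8 // 4) // 2)        {0,1,2,3,4,5,6,7,8,9,10,11,12,13,14,15}
step 1: w <- (max(thread, 12) + w)   {0,1,2,3,4,5,6,7,8,9,10,11,12,13,14,15}
step 2: x <- ((w + 6) + 6)           {0,1,2,3,4,5,6,7,8,9,10,11,12,13,14,15}
step 3: x <- (11 - (4 - 12))         {0,1,2,3,4,5,6,7,8,9,10,11,12,13,14,15}

Answer: 4 steps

w: 11,11,11,11,11,11,11,11,11,11,11,11,11,12,13,14
x: 19,19,19,19,19,19,19,19,19,19,19,19,19,19,19,19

steps = 4; useful = 64; efficiency = 64/64 = 1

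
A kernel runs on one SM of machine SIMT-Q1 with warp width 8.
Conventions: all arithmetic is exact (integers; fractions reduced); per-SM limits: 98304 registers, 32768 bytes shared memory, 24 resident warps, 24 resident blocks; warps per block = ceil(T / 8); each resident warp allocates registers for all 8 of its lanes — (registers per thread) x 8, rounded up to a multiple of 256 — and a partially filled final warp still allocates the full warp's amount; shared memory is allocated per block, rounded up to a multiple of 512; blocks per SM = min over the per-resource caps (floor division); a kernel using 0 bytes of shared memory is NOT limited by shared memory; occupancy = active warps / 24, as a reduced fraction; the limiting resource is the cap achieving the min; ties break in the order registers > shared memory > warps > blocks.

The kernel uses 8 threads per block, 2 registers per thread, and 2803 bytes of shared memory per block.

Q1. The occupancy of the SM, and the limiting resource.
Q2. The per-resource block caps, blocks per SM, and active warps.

Answer: occupancy 5/12, limited by shared memory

registers: 384 blocks
shared memory: 10 blocks
warps: 24 blocks
blocks: 24 blocks

Answer: 10 blocks, 10 active warps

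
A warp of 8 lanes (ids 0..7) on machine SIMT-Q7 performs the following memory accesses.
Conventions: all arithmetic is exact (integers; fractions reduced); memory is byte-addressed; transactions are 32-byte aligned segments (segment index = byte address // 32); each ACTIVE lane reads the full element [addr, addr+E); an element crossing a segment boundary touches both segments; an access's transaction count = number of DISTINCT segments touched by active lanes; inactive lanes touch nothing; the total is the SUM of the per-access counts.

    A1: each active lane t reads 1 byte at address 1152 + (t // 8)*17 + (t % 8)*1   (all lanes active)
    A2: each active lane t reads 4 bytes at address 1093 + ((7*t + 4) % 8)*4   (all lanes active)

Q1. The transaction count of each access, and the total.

A1: 1 transaction
A2: 2 transactions

Answer: 1,2; total 3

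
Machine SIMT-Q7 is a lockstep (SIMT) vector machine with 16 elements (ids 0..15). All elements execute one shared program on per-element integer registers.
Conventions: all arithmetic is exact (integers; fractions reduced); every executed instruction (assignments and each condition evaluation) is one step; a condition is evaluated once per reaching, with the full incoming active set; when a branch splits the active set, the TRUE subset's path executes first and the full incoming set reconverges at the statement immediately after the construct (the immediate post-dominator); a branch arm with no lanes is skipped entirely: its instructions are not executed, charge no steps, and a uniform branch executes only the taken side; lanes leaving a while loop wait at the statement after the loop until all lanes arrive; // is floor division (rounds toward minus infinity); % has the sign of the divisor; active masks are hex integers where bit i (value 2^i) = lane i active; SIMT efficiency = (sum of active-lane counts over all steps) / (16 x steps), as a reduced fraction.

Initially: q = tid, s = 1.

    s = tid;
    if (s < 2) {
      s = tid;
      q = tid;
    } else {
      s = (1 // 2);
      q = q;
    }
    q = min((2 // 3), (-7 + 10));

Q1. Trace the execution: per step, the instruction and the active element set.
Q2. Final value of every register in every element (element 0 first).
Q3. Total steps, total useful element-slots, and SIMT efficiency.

step 0: s <- tid                     0xffff
step 1: eval (s < 2)                 0xffff
step 2: s <- tid                     0x0003
step 3: q <- tid                     0x0003
step 4: s <- (1 // 2)                0xfffc
step 5: q <- q                       0xfffc
step 6: q <- min((2 // 3), (-7 + 10)) 0xffff

Answer: 7 steps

q: 0,0,0,0,0,0,0,0,0,0,0,0,0,0,0,0
s: 0,1,0,0,0,0,0,0,0,0,0,0,0,0,0,0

steps = 7; useful = 80; efficiency = 80/112 = 5/7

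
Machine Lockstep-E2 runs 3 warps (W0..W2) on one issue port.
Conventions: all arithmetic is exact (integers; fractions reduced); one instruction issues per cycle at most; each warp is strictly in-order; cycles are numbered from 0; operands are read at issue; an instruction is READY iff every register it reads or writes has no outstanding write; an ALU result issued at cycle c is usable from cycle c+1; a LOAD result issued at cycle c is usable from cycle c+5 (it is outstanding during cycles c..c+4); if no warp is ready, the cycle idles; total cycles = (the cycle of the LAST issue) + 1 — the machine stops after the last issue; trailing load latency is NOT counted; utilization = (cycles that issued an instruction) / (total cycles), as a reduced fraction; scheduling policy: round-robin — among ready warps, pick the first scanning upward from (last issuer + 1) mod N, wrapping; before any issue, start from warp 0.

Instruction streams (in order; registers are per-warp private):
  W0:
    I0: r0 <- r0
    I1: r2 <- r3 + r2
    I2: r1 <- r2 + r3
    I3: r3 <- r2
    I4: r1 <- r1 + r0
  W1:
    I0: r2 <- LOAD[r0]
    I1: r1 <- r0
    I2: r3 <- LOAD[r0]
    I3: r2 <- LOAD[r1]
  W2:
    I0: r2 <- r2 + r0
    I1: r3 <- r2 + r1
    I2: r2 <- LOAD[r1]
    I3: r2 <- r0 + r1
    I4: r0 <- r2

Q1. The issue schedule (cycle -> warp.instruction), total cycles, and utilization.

cycle 0: W0.I0
cycle 1: W1.I0
cycle 2: W2.I0
cycle 3: W0.I1
cycle 4: W1.I1
cycle 5: W2.I1
cycle 6: W0.I2
cycle 7: W1.I2
cycle 8: W2.I2
cycle 9: W0.I3
cycle 10: W1.I3
cycle 11: W0.I4
cycle 12: idle
cycle 13: W2.I3
cycle 14: W2.I4

Answer: 15 cycles, utilization 14/15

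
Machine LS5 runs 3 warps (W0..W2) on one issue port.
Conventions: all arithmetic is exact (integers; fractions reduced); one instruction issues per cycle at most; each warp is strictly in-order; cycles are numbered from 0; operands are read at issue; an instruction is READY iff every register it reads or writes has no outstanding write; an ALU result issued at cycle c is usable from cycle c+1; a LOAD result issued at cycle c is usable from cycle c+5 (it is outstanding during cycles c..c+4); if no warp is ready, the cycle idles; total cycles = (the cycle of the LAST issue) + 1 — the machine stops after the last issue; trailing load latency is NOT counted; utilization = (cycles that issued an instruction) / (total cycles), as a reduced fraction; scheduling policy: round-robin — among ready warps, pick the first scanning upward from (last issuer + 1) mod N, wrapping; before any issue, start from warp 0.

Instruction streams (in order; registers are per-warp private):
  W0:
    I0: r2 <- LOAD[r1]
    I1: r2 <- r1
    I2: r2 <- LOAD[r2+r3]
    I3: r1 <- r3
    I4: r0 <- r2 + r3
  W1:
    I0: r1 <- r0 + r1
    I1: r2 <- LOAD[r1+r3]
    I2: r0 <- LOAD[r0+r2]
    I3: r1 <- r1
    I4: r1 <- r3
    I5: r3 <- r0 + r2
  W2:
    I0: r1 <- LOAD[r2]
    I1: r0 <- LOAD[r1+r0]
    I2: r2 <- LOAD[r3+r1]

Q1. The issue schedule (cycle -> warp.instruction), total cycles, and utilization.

cycle 0: W0.I0
cycle 1: W1.I0
cycle 2: W2.I0
cycle 3: W1.I1
cycle 4: idle
cycle 5: W0.I1
cycle 6: W0.I2
cycle 7: W2.I1
cycle 8: W0.I3
cycle 9: W1.I2
cycle 10: W2.I2
cycle 11: W0.I4
cycle 12: W1.I3
cycle 13: W1.I4
cycle 14: W1.I5

Answer: 15 cycles, utilization 14/15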